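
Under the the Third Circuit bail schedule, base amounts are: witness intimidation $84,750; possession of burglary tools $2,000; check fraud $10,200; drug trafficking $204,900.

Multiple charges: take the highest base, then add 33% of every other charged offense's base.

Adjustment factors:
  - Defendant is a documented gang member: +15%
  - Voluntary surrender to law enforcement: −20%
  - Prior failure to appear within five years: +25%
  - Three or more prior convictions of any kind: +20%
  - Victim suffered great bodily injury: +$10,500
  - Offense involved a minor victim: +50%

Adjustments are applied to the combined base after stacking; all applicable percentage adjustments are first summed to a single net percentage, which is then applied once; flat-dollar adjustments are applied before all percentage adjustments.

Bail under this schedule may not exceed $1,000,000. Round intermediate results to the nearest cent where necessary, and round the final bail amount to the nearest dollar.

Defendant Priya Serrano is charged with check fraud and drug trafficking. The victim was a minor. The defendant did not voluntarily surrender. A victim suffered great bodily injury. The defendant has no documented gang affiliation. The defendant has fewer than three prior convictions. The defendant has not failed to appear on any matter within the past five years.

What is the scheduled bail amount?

Base amounts from the schedule: check fraud $10,200; drug trafficking $204,900.
Stacking rule: highest base plus 33% of each additional charge. Highest is drug trafficking at $204,900. Additional: $10,200 × 33% = $3,366. Combined base = $204,900 + $3,366 = $208,266.
Victim suffered great bodily injury (+$10,500 flat): $208,266 + $10,500 = $218,766.
Offense involved a minor victim (+50%): $218,766 × 1.5 = $328,149.
$328,149 is within the $1,000,000 maximum.

$328,149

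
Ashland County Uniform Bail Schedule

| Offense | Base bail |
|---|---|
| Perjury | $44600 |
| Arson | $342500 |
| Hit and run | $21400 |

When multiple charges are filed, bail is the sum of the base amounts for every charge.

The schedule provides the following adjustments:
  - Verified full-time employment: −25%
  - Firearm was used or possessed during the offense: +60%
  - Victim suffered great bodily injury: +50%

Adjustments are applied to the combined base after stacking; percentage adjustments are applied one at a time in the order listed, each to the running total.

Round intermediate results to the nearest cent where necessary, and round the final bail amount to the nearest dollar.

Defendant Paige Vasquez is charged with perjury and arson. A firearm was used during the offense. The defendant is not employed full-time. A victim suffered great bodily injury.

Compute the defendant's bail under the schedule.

$929040

Base amounts from the schedule: perjury $44600; arson $342500.
Stacking rule: sum of all bases. $44600 + $342500 = $387100.
Firearm was used or possessed during the offense (+60%): $387100 × 1.6 = $619360.
Victim suffered great bodily injury (+50%): $619360 × 1.5 = $929040.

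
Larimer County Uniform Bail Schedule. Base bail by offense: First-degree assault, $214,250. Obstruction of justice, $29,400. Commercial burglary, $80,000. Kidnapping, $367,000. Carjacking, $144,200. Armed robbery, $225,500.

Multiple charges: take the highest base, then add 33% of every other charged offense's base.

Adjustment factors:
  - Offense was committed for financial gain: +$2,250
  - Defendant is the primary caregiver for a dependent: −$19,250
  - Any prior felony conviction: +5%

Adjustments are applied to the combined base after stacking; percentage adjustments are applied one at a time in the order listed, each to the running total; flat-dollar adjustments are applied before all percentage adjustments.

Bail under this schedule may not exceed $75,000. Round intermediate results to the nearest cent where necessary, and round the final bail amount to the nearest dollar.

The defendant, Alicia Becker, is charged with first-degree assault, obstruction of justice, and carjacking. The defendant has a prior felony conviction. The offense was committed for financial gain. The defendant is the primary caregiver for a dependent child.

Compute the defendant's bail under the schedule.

$75,000

Base amounts from the schedule: first-degree assault $214,250; obstruction of justice $29,400; carjacking $144,200.
Stacking rule: highest base plus 33% of each additional charge. Highest is first-degree assault at $214,250. Additional: $29,400 × 33% = $9,702; $144,200 × 33% = $47,586. Combined base = $214,250 + $57,288 = $271,538.
Offense was committed for financial gain (+$2,250 flat): $271,538 + $2,250 = $273,788.
Defendant is the primary caregiver for a dependent (−$19,250 flat): $273,788 − $19,250 = $254,538.
Any prior felony conviction (+5%): $254,538 × 1.05 = $267,264.90.
Result $267,264.90 exceeds the maximum of $75,000; bail is capped at $75,000.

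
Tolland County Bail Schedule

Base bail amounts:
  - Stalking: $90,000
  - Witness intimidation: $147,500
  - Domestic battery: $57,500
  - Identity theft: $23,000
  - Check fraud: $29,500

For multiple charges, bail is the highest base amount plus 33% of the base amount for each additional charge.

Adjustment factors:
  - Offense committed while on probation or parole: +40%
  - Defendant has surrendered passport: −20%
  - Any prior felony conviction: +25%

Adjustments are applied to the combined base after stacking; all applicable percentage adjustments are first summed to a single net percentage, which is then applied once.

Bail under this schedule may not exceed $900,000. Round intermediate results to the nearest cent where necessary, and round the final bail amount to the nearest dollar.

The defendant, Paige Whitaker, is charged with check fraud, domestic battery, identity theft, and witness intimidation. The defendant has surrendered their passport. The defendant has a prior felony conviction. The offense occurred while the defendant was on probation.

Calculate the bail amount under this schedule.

Base amounts from the schedule: check fraud $29,500; domestic battery $57,500; identity theft $23,000; witness intimidation $147,500.
Stacking rule: highest base plus 33% of each additional charge. Highest is witness intimidation at $147,500. Additional: $29,500 × 33% = $9,735; $57,500 × 33% = $18,975; $23,000 × 33% = $7,590. Combined base = $147,500 + $36,300 = $183,800.
Net percentage adjustment: +40% −20% +25% = +45%. $183,800 × 1.45 = $266,510.
$266,510 is within the $900,000 maximum.

$266,510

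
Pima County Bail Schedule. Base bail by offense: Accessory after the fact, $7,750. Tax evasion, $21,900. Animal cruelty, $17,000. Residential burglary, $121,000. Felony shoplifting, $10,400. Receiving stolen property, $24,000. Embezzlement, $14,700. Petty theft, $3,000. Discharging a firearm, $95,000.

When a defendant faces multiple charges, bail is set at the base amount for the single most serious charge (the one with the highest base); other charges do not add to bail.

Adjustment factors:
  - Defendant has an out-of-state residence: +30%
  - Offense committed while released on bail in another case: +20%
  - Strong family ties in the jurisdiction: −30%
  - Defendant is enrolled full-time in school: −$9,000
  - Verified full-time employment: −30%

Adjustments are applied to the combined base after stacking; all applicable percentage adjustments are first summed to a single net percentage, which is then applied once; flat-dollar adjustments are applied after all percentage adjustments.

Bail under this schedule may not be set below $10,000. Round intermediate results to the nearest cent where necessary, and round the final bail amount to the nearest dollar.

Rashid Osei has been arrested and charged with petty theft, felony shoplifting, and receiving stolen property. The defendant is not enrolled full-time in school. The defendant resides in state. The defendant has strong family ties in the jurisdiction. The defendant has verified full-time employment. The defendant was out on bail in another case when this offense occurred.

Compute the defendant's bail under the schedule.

Base amounts from the schedule: petty theft $3,000; felony shoplifting $10,400; receiving stolen property $24,000.
Stacking rule: use the highest base only. Highest is receiving stolen property at $24,000. Combined base = $24,000.
Net percentage adjustment: +20% −30% −30% = −40%. $24,000 × 0.6 = $14,400.
$14,400 is at or above the $10,000 minimum.

$14,400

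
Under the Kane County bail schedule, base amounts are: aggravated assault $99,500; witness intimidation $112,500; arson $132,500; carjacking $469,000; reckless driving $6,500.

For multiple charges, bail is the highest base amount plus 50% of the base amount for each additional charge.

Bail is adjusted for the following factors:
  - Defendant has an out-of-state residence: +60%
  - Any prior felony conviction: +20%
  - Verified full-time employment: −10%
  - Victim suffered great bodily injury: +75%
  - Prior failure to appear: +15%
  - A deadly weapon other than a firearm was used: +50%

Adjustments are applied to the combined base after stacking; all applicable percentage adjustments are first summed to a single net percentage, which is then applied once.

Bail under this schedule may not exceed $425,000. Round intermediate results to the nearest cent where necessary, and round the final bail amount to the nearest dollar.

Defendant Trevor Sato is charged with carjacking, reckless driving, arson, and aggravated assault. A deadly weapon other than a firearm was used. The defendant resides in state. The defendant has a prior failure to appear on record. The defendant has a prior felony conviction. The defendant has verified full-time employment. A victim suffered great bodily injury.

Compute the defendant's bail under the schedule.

$425,000

Base amounts from the schedule: carjacking $469,000; reckless driving $6,500; arson $132,500; aggravated assault $99,500.
Stacking rule: highest base plus 50% of each additional charge. Highest is carjacking at $469,000. Additional: $6,500 × 50% = $3,250; $132,500 × 50% = $66,250; $99,500 × 50% = $49,750. Combined base = $469,000 + $119,250 = $588,250.
Net percentage adjustment: +20% −10% +75% +15% +50% = +150%. $588,250 × 2.5 = $1,470,625.
Result $1,470,625 exceeds the maximum of $425,000; bail is capped at $425,000.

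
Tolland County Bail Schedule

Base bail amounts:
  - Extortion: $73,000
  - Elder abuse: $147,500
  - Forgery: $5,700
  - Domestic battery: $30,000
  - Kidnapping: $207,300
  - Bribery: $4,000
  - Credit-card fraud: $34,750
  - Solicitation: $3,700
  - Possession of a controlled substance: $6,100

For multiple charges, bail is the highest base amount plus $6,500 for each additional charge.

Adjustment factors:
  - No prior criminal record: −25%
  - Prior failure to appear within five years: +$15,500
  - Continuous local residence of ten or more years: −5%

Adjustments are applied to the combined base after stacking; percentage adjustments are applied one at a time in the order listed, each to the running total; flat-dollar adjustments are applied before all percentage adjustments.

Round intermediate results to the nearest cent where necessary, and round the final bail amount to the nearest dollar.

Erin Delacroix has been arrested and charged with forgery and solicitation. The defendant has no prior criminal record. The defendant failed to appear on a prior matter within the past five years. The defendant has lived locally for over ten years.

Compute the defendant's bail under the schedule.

Base amounts from the schedule: forgery $5,700; solicitation $3,700.
Stacking rule: highest base plus $6,500 per additional charge. Highest is forgery at $5,700; 1 additional charge → +$6,500. Combined base = $12,200.
Prior failure to appear within five years (+$15,500 flat): $12,200 + $15,500 = $27,700.
No prior criminal record (−25%): $27,700 × 0.75 = $20,775.
Continuous local residence of ten or more years (−5%): $20,775 × 0.95 = $19,736.25.
Rounded to the nearest dollar: $19,736.

$19,736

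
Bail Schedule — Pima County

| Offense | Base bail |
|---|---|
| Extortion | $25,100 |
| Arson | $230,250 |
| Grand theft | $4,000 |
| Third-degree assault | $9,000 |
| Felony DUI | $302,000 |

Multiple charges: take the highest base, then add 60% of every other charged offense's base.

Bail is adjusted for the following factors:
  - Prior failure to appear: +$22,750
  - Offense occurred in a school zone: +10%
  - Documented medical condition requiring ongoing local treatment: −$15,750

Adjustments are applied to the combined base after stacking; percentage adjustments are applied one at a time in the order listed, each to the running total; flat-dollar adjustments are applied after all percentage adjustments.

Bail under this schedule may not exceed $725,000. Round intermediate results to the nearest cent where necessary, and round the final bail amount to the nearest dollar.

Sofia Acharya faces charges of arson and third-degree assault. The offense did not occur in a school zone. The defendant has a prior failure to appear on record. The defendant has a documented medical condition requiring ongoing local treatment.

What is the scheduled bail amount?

$242,650

Base amounts from the schedule: arson $230,250; third-degree assault $9,000.
Stacking rule: highest base plus 60% of each additional charge. Highest is arson at $230,250. Additional: $9,000 × 60% = $5,400. Combined base = $230,250 + $5,400 = $235,650.
Prior failure to appear (+$22,750 flat): $235,650 + $22,750 = $258,400.
Documented medical condition requiring ongoing local treatment (−$15,750 flat): $258,400 − $15,750 = $242,650.
$242,650 is within the $725,000 maximum.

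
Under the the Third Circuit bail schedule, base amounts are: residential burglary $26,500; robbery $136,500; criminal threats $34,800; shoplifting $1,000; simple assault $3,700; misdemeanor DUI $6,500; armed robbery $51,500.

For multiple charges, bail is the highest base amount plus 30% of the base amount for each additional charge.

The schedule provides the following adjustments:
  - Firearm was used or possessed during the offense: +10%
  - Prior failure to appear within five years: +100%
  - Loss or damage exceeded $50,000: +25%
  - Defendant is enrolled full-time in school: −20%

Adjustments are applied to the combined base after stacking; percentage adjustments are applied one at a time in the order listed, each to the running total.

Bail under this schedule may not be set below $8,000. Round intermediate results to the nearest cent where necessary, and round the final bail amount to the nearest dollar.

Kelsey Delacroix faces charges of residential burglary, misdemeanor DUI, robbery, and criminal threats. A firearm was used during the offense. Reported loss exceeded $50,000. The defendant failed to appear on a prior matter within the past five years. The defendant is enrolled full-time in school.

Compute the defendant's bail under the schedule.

$345,048

Base amounts from the schedule: residential burglary $26,500; misdemeanor DUI $6,500; robbery $136,500; criminal threats $34,800.
Stacking rule: highest base plus 30% of each additional charge. Highest is robbery at $136,500. Additional: $26,500 × 30% = $7,950; $6,500 × 30% = $1,950; $34,800 × 30% = $10,440. Combined base = $136,500 + $20,340 = $156,840.
Firearm was used or possessed during the offense (+10%): $156,840 × 1.1 = $172,524.
Prior failure to appear within five years (+100%): $172,524 × 2 = $345,048.
Loss or damage exceeded $50,000 (+25%): $345,048 × 1.25 = $431,310.
Defendant is enrolled full-time in school (−20%): $431,310 × 0.8 = $345,048.
$345,048 is at or above the $8,000 minimum.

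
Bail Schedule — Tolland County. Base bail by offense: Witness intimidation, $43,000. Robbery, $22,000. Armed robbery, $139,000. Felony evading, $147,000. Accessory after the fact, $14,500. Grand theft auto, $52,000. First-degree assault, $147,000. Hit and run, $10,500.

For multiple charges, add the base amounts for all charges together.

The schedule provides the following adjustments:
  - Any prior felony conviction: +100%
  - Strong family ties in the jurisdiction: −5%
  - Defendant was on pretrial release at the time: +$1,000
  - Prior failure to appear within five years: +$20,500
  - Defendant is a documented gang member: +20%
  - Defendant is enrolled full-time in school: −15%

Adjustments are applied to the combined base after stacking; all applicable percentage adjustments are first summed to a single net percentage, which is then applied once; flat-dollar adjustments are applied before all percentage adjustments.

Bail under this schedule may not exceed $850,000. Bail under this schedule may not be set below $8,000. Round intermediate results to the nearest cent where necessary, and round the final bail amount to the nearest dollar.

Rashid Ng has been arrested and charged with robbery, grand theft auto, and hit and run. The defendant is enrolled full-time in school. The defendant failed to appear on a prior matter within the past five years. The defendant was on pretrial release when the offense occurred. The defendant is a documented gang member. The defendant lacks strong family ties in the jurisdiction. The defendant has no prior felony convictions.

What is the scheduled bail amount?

Base amounts from the schedule: robbery $22,000; grand theft auto $52,000; hit and run $10,500.
Stacking rule: sum of all bases. $22,000 + $52,000 + $10,500 = $84,500.
Defendant was on pretrial release at the time (+$1,000 flat): $84,500 + $1,000 = $85,500.
Prior failure to appear within five years (+$20,500 flat): $85,500 + $20,500 = $106,000.
Net percentage adjustment: +20% −15% = +5%. $106,000 × 1.05 = $111,300.
$111,300 is within the $850,000 maximum.
$111,300 is at or above the $8,000 minimum.

$111,300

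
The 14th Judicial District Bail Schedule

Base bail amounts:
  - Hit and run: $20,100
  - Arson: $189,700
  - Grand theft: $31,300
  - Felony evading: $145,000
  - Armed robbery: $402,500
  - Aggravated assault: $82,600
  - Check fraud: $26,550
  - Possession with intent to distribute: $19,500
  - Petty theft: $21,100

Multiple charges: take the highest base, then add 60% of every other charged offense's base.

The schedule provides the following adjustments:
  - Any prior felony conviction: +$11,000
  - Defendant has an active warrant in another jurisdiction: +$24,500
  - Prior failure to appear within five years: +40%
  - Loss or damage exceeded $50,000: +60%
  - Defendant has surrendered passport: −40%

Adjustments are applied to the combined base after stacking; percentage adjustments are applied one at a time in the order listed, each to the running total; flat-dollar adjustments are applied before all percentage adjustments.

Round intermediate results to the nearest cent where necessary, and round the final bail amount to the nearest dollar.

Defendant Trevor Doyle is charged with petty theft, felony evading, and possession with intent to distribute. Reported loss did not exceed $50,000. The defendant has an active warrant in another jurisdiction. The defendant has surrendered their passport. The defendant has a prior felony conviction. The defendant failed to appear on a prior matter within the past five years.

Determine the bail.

$172,082

Base amounts from the schedule: petty theft $21,100; felony evading $145,000; possession with intent to distribute $19,500.
Stacking rule: highest base plus 60% of each additional charge. Highest is felony evading at $145,000. Additional: $21,100 × 60% = $12,660; $19,500 × 60% = $11,700. Combined base = $145,000 + $24,360 = $169,360.
Any prior felony conviction (+$11,000 flat): $169,360 + $11,000 = $180,360.
Defendant has an active warrant in another jurisdiction (+$24,500 flat): $180,360 + $24,500 = $204,860.
Prior failure to appear within five years (+40%): $204,860 × 1.4 = $286,804.
Defendant has surrendered passport (−40%): $286,804 × 0.6 = $172,082.40.
Rounded to the nearest dollar: $172,082.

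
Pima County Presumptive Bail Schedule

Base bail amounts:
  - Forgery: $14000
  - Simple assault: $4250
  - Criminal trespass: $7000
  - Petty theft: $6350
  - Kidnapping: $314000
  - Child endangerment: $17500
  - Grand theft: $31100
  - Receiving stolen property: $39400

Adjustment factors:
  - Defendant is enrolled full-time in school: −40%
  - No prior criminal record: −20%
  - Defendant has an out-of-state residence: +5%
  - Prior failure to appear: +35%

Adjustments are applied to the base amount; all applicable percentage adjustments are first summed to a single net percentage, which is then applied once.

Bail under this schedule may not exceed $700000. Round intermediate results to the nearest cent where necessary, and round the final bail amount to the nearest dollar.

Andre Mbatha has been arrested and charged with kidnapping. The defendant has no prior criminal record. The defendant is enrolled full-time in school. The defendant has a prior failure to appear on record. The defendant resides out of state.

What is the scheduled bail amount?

Base amounts from the schedule: kidnapping $314000.
Single charge. Combined base = $314000.
Net percentage adjustment: −40% −20% +5% +35% = −20%. $314000 × 0.8 = $251200.
$251200 is within the $700000 maximum.

$251200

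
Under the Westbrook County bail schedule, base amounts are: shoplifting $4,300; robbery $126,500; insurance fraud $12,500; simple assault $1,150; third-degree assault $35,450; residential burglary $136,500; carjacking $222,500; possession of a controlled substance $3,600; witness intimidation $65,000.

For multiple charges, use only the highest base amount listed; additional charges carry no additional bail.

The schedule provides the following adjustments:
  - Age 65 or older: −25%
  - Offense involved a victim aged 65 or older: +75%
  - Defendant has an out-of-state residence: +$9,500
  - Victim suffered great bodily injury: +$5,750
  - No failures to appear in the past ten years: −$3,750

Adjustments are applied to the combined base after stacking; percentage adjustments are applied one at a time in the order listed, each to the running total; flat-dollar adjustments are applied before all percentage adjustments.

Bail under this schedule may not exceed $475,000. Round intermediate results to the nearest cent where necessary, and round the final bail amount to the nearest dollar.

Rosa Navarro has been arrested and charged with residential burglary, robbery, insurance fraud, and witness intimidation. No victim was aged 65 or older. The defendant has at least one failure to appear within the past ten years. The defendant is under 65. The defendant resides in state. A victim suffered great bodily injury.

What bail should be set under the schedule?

$142,250

Base amounts from the schedule: residential burglary $136,500; robbery $126,500; insurance fraud $12,500; witness intimidation $65,000.
Stacking rule: use the highest base only. Highest is residential burglary at $136,500. Combined base = $136,500.
Victim suffered great bodily injury (+$5,750 flat): $136,500 + $5,750 = $142,250.
$142,250 is within the $475,000 maximum.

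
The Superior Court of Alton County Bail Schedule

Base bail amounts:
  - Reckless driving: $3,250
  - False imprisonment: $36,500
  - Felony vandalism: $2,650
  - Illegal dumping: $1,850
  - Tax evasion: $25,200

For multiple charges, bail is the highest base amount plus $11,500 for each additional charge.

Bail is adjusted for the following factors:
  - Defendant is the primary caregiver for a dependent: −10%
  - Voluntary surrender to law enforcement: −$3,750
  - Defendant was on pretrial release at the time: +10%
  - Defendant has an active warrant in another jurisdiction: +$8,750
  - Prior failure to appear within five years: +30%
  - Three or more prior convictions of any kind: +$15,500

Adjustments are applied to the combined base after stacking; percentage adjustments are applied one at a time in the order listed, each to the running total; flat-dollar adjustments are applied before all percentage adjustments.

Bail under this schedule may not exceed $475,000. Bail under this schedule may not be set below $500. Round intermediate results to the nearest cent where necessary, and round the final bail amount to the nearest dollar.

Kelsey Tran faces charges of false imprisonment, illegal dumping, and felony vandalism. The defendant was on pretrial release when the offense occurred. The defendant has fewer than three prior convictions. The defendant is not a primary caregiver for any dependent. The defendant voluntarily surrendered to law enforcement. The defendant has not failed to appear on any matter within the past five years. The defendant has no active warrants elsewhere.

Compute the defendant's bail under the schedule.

Base amounts from the schedule: false imprisonment $36,500; illegal dumping $1,850; felony vandalism $2,650.
Stacking rule: highest base plus $11,500 per additional charge. Highest is false imprisonment at $36,500; 2 additional charges → +$23,000. Combined base = $59,500.
Voluntary surrender to law enforcement (−$3,750 flat): $59,500 − $3,750 = $55,750.
Defendant was on pretrial release at the time (+10%): $55,750 × 1.1 = $61,325.
$61,325 is within the $475,000 maximum.
$61,325 is at or above the $500 minimum.

$61,325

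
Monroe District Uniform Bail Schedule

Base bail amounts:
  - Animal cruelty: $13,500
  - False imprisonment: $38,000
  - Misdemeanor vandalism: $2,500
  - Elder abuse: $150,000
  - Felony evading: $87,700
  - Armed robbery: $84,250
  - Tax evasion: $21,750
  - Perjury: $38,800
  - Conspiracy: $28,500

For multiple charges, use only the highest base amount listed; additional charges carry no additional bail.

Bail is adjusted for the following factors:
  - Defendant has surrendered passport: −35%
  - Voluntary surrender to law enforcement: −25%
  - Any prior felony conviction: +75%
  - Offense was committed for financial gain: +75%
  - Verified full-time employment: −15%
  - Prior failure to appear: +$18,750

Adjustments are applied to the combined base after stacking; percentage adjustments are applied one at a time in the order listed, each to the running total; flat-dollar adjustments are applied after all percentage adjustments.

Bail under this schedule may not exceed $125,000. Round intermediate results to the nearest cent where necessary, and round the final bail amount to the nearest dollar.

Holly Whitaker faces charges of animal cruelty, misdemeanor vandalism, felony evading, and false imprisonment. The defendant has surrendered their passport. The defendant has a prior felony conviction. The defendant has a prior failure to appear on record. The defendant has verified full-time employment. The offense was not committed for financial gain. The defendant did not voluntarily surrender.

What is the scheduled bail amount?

$103,545

Base amounts from the schedule: animal cruelty $13,500; misdemeanor vandalism $2,500; felony evading $87,700; false imprisonment $38,000.
Stacking rule: use the highest base only. Highest is felony evading at $87,700. Combined base = $87,700.
Defendant has surrendered passport (−35%): $87,700 × 0.65 = $57,005.
Any prior felony conviction (+75%): $57,005 × 1.75 = $99,758.75.
Verified full-time employment (−15%): $99,758.75 × 0.85 = $84,794.94.
Prior failure to appear (+$18,750 flat): $84,794.94 + $18,750 = $103,544.94.
$103,544.94 is within the $125,000 maximum.
Rounded to the nearest dollar: $103,545.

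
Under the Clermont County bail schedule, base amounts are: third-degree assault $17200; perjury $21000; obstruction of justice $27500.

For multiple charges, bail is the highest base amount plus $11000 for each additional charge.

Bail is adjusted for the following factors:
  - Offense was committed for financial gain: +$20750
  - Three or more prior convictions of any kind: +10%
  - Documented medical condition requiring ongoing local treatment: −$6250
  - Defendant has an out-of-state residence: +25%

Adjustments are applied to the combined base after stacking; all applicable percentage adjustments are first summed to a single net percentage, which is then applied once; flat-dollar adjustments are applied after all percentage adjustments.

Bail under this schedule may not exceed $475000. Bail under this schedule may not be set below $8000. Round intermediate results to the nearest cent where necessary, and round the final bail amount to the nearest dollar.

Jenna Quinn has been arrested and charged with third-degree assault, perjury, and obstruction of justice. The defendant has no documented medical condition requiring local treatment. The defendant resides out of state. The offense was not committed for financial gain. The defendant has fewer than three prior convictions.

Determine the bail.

$61875

Base amounts from the schedule: third-degree assault $17200; perjury $21000; obstruction of justice $27500.
Stacking rule: highest base plus $11000 per additional charge. Highest is obstruction of justice at $27500; 2 additional charges → +$22000. Combined base = $49500.
Defendant has an out-of-state residence (+25%): $49500 × 1.25 = $61875.
$61875 is within the $475000 maximum.
$61875 is at or above the $8000 minimum.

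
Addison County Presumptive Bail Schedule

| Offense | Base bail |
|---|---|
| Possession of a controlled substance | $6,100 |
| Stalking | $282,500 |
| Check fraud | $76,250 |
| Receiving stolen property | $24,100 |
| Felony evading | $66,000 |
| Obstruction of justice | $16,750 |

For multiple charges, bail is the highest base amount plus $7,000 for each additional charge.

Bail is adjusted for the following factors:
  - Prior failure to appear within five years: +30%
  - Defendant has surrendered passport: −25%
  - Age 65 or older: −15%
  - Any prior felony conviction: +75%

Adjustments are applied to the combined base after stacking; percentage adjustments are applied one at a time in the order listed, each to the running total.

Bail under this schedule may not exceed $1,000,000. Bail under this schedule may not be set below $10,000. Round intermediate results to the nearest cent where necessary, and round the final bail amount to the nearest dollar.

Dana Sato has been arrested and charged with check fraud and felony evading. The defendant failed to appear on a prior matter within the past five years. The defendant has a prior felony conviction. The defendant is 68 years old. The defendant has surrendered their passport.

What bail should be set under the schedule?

$120,739

Base amounts from the schedule: check fraud $76,250; felony evading $66,000.
Stacking rule: highest base plus $7,000 per additional charge. Highest is check fraud at $76,250; 1 additional charge → +$7,000. Combined base = $83,250.
Prior failure to appear within five years (+30%): $83,250 × 1.3 = $108,225.
Defendant has surrendered passport (−25%): $108,225 × 0.75 = $81,168.75.
Age 65 or older (−15%): $81,168.75 × 0.85 = $68,993.44.
Any prior felony conviction (+75%): $68,993.44 × 1.75 = $120,738.52.
$120,738.52 is within the $1,000,000 maximum.
$120,738.52 is at or above the $10,000 minimum.
Rounded to the nearest dollar: $120,739.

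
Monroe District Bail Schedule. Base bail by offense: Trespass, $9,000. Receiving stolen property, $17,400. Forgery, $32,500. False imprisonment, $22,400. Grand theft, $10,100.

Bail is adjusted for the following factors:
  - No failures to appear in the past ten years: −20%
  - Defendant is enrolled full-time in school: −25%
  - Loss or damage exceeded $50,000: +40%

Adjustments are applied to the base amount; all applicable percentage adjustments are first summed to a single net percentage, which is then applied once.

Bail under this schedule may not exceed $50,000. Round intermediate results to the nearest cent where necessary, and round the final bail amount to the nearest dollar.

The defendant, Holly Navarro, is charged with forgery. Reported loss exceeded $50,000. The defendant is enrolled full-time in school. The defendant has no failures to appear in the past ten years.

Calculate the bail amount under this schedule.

$30,875

Base amounts from the schedule: forgery $32,500.
Single charge. Combined base = $32,500.
Net percentage adjustment: −20% −25% +40% = −5%. $32,500 × 0.95 = $30,875.
$30,875 is within the $50,000 maximum.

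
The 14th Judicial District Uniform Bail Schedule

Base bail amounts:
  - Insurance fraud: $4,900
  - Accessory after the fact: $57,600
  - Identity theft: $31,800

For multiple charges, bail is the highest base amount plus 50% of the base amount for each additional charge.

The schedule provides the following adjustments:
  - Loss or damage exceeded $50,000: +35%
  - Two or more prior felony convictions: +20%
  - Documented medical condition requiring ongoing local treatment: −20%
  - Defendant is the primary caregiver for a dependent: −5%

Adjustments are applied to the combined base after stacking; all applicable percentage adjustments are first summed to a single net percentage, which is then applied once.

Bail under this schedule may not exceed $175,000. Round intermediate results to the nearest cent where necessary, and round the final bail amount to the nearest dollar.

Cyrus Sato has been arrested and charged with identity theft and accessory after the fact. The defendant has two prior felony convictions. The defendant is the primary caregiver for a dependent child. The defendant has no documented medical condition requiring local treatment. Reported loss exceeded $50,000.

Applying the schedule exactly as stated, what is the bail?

$110,250

Base amounts from the schedule: identity theft $31,800; accessory after the fact $57,600.
Stacking rule: highest base plus 50% of each additional charge. Highest is accessory after the fact at $57,600. Additional: $31,800 × 50% = $15,900. Combined base = $57,600 + $15,900 = $73,500.
Net percentage adjustment: +35% +20% −5% = +50%. $73,500 × 1.5 = $110,250.
$110,250 is within the $175,000 maximum.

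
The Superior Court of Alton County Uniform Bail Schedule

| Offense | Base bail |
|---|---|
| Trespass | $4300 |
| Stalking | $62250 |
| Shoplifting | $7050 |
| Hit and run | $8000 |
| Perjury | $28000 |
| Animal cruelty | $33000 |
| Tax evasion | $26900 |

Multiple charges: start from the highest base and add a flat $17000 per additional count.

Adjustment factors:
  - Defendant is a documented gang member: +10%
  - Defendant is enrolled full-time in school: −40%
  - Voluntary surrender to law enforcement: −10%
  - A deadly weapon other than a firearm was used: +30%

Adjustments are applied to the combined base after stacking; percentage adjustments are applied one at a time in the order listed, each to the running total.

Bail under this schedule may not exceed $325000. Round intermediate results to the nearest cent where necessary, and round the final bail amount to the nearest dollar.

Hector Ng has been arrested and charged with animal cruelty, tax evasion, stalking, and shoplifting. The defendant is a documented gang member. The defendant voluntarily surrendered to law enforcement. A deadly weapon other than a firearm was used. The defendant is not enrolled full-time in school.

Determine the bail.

Base amounts from the schedule: animal cruelty $33000; tax evasion $26900; stalking $62250; shoplifting $7050.
Stacking rule: highest base plus $17000 per additional charge. Highest is stalking at $62250; 3 additional charges → +$51000. Combined base = $113250.
Defendant is a documented gang member (+10%): $113250 × 1.1 = $124575.
Voluntary surrender to law enforcement (−10%): $124575 × 0.9 = $112117.50.
A deadly weapon other than a firearm was used (+30%): $112117.50 × 1.3 = $145752.75.
$145752.75 is within the $325000 maximum.
Rounded to the nearest dollar: $145753.

$145753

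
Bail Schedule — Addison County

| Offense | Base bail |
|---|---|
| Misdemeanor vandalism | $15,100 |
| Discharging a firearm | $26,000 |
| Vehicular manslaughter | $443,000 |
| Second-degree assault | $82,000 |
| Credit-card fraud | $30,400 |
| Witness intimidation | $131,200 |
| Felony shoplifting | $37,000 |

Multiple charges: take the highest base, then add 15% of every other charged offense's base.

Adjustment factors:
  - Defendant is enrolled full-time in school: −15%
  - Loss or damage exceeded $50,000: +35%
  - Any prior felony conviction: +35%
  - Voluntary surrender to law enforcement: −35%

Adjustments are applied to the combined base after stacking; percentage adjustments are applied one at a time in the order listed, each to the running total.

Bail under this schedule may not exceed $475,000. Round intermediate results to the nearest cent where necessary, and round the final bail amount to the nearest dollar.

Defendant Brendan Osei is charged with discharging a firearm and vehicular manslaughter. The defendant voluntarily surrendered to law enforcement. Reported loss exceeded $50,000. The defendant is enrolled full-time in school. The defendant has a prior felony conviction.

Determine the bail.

$449,998

Base amounts from the schedule: discharging a firearm $26,000; vehicular manslaughter $443,000.
Stacking rule: highest base plus 15% of each additional charge. Highest is vehicular manslaughter at $443,000. Additional: $26,000 × 15% = $3,900. Combined base = $443,000 + $3,900 = $446,900.
Defendant is enrolled full-time in school (−15%): $446,900 × 0.85 = $379,865.
Loss or damage exceeded $50,000 (+35%): $379,865 × 1.35 = $512,817.75.
Any prior felony conviction (+35%): $512,817.75 × 1.35 = $692,303.96.
Voluntary surrender to law enforcement (−35%): $692,303.96 × 0.65 = $449,997.57.
$449,997.57 is within the $475,000 maximum.
Rounded to the nearest dollar: $449,998.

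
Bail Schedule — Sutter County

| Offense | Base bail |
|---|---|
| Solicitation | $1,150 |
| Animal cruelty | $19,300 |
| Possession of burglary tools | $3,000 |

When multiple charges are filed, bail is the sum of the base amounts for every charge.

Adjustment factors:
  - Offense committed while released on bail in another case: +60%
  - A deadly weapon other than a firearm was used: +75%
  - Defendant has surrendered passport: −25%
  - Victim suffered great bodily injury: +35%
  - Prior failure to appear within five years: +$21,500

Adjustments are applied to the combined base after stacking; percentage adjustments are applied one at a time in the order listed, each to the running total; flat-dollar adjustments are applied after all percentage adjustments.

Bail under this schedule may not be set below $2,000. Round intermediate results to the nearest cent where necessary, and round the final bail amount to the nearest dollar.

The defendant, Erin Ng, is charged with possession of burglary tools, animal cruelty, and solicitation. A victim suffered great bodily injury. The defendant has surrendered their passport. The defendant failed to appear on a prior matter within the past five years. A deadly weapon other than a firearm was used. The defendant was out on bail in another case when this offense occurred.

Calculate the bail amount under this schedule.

$87,981

Base amounts from the schedule: possession of burglary tools $3,000; animal cruelty $19,300; solicitation $1,150.
Stacking rule: sum of all bases. $3,000 + $19,300 + $1,150 = $23,450.
Offense committed while released on bail in another case (+60%): $23,450 × 1.6 = $37,520.
A deadly weapon other than a firearm was used (+75%): $37,520 × 1.75 = $65,660.
Defendant has surrendered passport (−25%): $65,660 × 0.75 = $49,245.
Victim suffered great bodily injury (+35%): $49,245 × 1.35 = $66,480.75.
Prior failure to appear within five years (+$21,500 flat): $66,480.75 + $21,500 = $87,980.75.
$87,980.75 is at or above the $2,000 minimum.
Rounded to the nearest dollar: $87,981.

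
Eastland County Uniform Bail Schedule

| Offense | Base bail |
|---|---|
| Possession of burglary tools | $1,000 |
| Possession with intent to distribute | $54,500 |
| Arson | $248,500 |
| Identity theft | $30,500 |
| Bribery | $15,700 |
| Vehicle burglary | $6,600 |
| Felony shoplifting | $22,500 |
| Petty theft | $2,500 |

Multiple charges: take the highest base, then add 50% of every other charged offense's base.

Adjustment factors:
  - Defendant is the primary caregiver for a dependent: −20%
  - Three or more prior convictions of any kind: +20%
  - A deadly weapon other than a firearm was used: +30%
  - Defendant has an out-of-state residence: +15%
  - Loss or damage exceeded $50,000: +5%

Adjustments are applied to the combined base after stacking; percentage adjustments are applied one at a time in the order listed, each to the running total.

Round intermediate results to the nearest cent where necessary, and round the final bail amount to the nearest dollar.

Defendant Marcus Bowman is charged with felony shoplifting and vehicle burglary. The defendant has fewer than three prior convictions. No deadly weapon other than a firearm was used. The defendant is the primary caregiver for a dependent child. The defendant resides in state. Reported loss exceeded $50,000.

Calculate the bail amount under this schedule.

$21,672

Base amounts from the schedule: felony shoplifting $22,500; vehicle burglary $6,600.
Stacking rule: highest base plus 50% of each additional charge. Highest is felony shoplifting at $22,500. Additional: $6,600 × 50% = $3,300. Combined base = $22,500 + $3,300 = $25,800.
Defendant is the primary caregiver for a dependent (−20%): $25,800 × 0.8 = $20,640.
Loss or damage exceeded $50,000 (+5%): $20,640 × 1.05 = $21,672.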